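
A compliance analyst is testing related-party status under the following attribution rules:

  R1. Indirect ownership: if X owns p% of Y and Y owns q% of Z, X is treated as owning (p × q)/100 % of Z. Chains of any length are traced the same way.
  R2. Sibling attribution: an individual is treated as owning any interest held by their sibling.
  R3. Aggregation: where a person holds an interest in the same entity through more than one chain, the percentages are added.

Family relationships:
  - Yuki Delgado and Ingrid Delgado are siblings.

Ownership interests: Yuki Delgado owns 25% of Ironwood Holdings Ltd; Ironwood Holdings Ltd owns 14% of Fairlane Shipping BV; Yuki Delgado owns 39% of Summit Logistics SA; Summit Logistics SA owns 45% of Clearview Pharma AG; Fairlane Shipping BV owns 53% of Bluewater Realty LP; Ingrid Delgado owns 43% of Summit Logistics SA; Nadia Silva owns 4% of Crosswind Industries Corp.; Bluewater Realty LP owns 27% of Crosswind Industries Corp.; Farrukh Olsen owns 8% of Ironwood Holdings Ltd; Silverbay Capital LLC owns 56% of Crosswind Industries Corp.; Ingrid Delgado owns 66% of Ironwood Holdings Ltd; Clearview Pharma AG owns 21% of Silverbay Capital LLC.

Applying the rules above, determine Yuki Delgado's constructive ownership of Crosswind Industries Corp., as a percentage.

By sibling attribution (R2), Yuki Delgado is treated as also owning Ingrid Delgado's interest in Summit Logistics SA, giving 39% + 43% = 82%.
By sibling attribution (R2), Yuki Delgado is treated as also owning Ingrid Delgado's interest in Ironwood Holdings Ltd, giving 25% + 66% = 91%.
Chain via Summit Logistics SA → Clearview Pharma AG → Silverbay Capital LLC (R1): 82% × 45% × 21% × 56% = 4.33944% of Crosswind Industries Corp.
Chain via Ironwood Holdings Ltd → Fairlane Shipping BV → Bluewater Realty LP (R1): 91% × 14% × 53% × 27% = 1.823094% of Crosswind Industries Corp.
Aggregating (R3): 4.33944% + 1.823094% = 6.162534%.

6.162534%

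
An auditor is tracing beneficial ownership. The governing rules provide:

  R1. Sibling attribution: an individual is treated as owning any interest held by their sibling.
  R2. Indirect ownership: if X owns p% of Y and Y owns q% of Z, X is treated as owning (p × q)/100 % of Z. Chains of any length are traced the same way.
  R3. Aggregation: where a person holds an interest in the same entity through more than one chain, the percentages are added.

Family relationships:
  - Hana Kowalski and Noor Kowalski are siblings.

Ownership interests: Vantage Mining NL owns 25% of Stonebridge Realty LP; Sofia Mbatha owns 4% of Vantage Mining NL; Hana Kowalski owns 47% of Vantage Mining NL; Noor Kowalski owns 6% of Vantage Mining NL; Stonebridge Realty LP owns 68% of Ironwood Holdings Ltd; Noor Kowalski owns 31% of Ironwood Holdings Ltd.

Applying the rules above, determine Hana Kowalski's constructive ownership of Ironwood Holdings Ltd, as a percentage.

By sibling attribution (R1), Hana Kowalski is treated as also owning Noor Kowalski's interest in Vantage Mining NL, giving 47% + 6% = 53%.
By sibling attribution (R1), Hana Kowalski is treated as owning Noor Kowalski's 31% interest in Ironwood Holdings Ltd.
Chain via Vantage Mining NL → Stonebridge Realty LP (R2): 53% × 25% × 68% = 9.01% of Ironwood Holdings Ltd.
Direct interest in Ironwood Holdings Ltd: 31%.
Aggregating (R3): 9.01% + 31% = 40.01%.

40.01%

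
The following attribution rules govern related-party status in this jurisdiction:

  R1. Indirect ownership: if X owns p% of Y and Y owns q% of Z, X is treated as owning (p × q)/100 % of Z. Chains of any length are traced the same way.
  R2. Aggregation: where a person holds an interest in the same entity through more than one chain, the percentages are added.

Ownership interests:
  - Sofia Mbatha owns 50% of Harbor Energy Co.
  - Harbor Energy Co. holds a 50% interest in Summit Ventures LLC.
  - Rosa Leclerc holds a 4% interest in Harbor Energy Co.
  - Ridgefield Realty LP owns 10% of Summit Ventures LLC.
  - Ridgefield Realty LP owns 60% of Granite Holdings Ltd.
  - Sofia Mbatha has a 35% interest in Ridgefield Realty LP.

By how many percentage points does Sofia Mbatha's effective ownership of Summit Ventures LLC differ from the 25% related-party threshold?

Chain via Ridgefield Realty LP (R1): 35% × 10% = 3.5% of Summit Ventures LLC.
Chain via Harbor Energy Co. (R1): 50% × 50% = 25% of Summit Ventures LLC.
Aggregating (R2): 3.5% + 25% = 28.5%.
28.5% exceeds the 25% threshold by 3.5 percentage points.

3.5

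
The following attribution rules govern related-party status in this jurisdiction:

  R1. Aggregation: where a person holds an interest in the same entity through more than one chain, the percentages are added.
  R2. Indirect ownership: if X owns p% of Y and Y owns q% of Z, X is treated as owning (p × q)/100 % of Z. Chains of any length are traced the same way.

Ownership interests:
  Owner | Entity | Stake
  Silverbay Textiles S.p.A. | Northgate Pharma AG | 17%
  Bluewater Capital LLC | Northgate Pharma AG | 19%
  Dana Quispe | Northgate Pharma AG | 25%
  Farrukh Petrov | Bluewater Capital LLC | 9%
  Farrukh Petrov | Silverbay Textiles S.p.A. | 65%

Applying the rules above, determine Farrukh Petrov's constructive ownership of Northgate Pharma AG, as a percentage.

12.76%

Chain via Silverbay Textiles S.p.A. (R2): 65% × 17% = 11.05% of Northgate Pharma AG.
Chain via Bluewater Capital LLC (R2): 9% × 19% = 1.71% of Northgate Pharma AG.
Aggregating (R1): 11.05% + 1.71% = 12.76%.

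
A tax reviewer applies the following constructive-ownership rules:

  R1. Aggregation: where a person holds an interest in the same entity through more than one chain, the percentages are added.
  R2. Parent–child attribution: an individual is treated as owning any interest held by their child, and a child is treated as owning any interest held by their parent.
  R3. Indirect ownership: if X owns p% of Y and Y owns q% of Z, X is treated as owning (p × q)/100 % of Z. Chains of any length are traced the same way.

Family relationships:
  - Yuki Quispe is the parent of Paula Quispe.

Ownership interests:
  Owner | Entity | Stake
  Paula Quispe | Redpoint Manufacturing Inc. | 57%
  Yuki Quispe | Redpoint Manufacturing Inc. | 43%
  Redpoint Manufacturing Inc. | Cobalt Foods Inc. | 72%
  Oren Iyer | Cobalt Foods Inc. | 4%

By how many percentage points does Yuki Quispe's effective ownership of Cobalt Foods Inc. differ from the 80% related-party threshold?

By parent–child attribution (R2), Yuki Quispe is treated as also owning Paula Quispe's interest in Redpoint Manufacturing Inc, giving 43% + 57% = 100%.
Chain via Redpoint Manufacturing Inc. (R3): 100% × 72% = 72% of Cobalt Foods Inc.
72% falls short of the 80% threshold by 8 percentage points.

8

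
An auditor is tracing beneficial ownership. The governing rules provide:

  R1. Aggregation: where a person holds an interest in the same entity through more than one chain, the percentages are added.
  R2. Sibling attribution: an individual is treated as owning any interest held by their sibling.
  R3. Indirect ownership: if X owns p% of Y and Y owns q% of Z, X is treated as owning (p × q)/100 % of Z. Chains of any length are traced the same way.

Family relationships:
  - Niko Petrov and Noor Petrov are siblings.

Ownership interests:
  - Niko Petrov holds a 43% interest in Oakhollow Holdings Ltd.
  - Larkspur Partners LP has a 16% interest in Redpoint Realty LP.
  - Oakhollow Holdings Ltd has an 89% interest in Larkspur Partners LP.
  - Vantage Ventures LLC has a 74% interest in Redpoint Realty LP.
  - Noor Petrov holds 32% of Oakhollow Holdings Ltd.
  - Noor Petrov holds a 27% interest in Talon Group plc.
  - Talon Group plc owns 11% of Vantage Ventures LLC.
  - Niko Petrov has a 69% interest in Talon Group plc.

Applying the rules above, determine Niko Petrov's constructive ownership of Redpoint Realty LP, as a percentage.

By sibling attribution (R2), Niko Petrov is treated as also owning Noor Petrov's interest in Talon Group plc, giving 69% + 27% = 96%.
By sibling attribution (R2), Niko Petrov is treated as also owning Noor Petrov's interest in Oakhollow Holdings Ltd, giving 43% + 32% = 75%.
Chain via Talon Group plc → Vantage Ventures LLC (R3): 96% × 11% × 74% = 7.8144% of Redpoint Realty LP.
Chain via Oakhollow Holdings Ltd → Larkspur Partners LP (R3): 75% × 89% × 16% = 10.68% of Redpoint Realty LP.
Aggregating (R1): 7.8144% + 10.68% = 18.4944%.

18.4944%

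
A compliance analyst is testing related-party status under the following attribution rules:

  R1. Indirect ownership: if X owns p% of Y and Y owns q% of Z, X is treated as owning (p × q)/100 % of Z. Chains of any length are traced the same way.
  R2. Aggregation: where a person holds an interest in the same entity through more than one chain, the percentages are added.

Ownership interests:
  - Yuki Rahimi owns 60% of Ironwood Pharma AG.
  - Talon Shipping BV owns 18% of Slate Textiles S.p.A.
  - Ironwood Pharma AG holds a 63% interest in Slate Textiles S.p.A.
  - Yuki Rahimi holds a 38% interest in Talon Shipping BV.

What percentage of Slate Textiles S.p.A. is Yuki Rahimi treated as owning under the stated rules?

Chain via Ironwood Pharma AG (R1): 60% × 63% = 37.8% of Slate Textiles S.p.A.
Chain via Talon Shipping BV (R1): 38% × 18% = 6.84% of Slate Textiles S.p.A.
Aggregating (R2): 37.8% + 6.84% = 44.64%.

44.64%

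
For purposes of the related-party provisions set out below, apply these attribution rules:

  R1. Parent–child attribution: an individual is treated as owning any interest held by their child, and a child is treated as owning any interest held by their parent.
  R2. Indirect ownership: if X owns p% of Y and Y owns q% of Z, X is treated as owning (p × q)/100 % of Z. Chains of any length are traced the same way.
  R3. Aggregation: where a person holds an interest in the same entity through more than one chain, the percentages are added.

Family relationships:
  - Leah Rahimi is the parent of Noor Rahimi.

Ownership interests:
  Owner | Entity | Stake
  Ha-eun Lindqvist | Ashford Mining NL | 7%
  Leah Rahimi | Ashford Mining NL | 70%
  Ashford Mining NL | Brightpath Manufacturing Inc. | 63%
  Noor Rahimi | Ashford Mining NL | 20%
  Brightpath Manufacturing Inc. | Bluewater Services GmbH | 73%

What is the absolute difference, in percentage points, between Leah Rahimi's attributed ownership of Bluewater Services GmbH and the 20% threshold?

21.391

By parent–child attribution (R1), Leah Rahimi is treated as also owning Noor Rahimi's interest in Ashford Mining NL, giving 70% + 20% = 90%.
Chain via Ashford Mining NL → Brightpath Manufacturing Inc. (R2): 90% × 63% × 73% = 41.391% of Bluewater Services GmbH.
41.391% exceeds the 20% threshold by 21.391 percentage points.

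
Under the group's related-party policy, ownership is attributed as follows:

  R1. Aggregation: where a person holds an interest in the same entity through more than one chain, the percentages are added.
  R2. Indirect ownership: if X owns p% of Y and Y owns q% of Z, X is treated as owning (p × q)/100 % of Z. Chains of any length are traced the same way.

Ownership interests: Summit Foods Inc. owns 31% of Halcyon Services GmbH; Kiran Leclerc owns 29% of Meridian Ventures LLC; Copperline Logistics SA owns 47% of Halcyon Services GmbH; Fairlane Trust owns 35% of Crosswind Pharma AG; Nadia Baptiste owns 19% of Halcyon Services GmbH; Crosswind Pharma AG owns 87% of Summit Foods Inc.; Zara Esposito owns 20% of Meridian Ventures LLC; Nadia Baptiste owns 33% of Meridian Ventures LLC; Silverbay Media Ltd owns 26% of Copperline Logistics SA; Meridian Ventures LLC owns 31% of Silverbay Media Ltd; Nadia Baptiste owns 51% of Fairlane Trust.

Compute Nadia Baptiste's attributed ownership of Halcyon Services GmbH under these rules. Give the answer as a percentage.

Chain via Meridian Ventures LLC → Silverbay Media Ltd → Copperline Logistics SA (R2): 33% × 31% × 26% × 47% = 1.250106% of Halcyon Services GmbH.
Chain via Fairlane Trust → Crosswind Pharma AG → Summit Foods Inc. (R2): 51% × 35% × 87% × 31% = 4.814145% of Halcyon Services GmbH.
Direct interest in Halcyon Services GmbH: 19%.
Aggregating (R1): 1.250106% + 4.814145% + 19% = 25.064251%.

25.064251%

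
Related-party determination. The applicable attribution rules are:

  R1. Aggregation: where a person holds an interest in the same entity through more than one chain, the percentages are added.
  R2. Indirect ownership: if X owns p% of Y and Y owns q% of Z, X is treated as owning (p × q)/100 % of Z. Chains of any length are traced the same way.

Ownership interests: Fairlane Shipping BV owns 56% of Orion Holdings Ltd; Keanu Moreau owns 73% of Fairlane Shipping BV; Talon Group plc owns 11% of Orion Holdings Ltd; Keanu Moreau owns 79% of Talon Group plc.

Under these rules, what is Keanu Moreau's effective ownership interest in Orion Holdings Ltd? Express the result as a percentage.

49.57%

Chain via Talon Group plc (R2): 79% × 11% = 8.69% of Orion Holdings Ltd.
Chain via Fairlane Shipping BV (R2): 73% × 56% = 40.88% of Orion Holdings Ltd.
Aggregating (R1): 8.69% + 40.88% = 49.57%.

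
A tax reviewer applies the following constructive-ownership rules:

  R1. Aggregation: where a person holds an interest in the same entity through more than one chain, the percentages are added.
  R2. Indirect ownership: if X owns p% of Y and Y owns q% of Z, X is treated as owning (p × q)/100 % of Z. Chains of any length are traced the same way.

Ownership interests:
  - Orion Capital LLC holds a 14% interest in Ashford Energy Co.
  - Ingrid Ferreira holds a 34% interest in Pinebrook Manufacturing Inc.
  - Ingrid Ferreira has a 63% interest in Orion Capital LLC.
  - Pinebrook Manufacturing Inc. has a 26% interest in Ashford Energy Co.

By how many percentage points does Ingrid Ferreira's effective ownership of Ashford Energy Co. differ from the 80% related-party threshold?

62.34

Chain via Orion Capital LLC (R2): 63% × 14% = 8.82% of Ashford Energy Co.
Chain via Pinebrook Manufacturing Inc. (R2): 34% × 26% = 8.84% of Ashford Energy Co.
Aggregating (R1): 8.82% + 8.84% = 17.66%.
17.66% falls short of the 80% threshold by 62.34 percentage points.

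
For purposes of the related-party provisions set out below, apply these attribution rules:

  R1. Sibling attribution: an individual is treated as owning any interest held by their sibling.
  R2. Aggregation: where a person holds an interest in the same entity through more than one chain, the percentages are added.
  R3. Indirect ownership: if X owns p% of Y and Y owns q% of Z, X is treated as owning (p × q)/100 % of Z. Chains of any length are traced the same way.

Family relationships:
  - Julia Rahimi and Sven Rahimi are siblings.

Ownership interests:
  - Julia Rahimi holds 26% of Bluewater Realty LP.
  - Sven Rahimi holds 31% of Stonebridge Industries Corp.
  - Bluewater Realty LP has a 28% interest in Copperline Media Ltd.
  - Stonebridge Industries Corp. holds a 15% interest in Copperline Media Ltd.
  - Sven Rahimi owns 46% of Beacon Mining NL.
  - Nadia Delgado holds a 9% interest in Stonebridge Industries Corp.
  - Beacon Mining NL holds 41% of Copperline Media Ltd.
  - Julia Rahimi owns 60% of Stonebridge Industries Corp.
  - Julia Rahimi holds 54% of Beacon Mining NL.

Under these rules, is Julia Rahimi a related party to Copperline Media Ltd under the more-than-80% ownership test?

By sibling attribution (R1), Julia Rahimi is treated as also owning Sven Rahimi's interest in Beacon Mining NL, giving 54% + 46% = 100%.
By sibling attribution (R1), Julia Rahimi is treated as also owning Sven Rahimi's interest in Stonebridge Industries Corp, giving 60% + 31% = 91%.
Chain via Beacon Mining NL (R3): 100% × 41% = 41% of Copperline Media Ltd.
Chain via Stonebridge Industries Corp. (R3): 91% × 15% = 13.65% of Copperline Media Ltd.
Chain via Bluewater Realty LP (R3): 26% × 28% = 7.28% of Copperline Media Ltd.
Aggregating (R2): 41% + 13.65% + 7.28% = 61.93%.
61.93% does not exceed the 80% threshold, so Julia is not a related party to Copperline Media Ltd.

No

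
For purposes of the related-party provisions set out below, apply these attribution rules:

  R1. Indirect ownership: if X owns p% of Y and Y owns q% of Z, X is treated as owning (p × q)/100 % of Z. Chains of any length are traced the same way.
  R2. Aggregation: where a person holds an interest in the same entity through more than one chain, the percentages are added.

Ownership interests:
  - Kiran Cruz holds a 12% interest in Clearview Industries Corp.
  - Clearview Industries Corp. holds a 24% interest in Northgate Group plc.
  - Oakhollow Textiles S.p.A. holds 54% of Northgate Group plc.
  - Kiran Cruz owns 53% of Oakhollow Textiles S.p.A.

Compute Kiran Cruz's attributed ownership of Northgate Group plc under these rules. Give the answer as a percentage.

31.5%

Chain via Oakhollow Textiles S.p.A. (R1): 53% × 54% = 28.62% of Northgate Group plc.
Chain via Clearview Industries Corp. (R1): 12% × 24% = 2.88% of Northgate Group plc.
Aggregating (R2): 28.62% + 2.88% = 31.5%.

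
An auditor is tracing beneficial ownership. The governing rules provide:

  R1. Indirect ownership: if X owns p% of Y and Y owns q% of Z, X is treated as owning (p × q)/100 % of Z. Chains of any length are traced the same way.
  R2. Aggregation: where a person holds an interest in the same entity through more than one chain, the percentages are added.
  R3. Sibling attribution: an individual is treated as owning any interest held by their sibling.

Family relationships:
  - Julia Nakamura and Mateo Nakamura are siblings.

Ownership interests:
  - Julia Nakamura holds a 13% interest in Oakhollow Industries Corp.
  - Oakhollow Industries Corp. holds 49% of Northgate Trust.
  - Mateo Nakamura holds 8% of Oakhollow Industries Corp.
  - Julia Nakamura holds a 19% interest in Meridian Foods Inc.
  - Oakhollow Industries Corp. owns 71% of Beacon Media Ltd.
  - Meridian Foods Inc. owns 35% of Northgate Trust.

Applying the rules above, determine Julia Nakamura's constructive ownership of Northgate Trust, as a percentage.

By sibling attribution (R3), Julia Nakamura is treated as also owning Mateo Nakamura's interest in Oakhollow Industries Corp, giving 13% + 8% = 21%.
Chain via Meridian Foods Inc. (R1): 19% × 35% = 6.65% of Northgate Trust.
Chain via Oakhollow Industries Corp. (R1): 21% × 49% = 10.29% of Northgate Trust.
Aggregating (R2): 6.65% + 10.29% = 16.94%.

16.94%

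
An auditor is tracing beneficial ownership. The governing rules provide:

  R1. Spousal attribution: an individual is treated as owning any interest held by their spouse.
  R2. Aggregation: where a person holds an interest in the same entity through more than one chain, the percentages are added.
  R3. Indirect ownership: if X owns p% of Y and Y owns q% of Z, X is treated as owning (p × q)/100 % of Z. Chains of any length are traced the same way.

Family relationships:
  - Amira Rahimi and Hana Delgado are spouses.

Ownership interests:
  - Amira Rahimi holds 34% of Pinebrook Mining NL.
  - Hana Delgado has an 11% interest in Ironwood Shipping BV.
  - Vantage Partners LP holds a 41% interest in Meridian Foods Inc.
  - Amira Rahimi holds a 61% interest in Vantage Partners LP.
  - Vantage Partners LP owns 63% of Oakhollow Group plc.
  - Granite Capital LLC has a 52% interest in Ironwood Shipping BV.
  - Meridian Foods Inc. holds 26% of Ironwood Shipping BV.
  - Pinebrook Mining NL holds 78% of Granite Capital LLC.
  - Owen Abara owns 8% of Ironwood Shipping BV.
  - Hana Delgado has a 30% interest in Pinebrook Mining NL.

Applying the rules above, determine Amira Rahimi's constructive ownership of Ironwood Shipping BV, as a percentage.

43.461%

By spousal attribution (R1), Amira Rahimi is treated as also owning Hana Delgado's interest in Pinebrook Mining NL, giving 34% + 30% = 64%.
By spousal attribution (R1), Amira Rahimi is treated as owning Hana Delgado's 11% interest in Ironwood Shipping BV.
Chain via Pinebrook Mining NL → Granite Capital LLC (R3): 64% × 78% × 52% = 25.9584% of Ironwood Shipping BV.
Chain via Vantage Partners LP → Meridian Foods Inc. (R3): 61% × 41% × 26% = 6.5026% of Ironwood Shipping BV.
Direct interest in Ironwood Shipping BV: 11%.
Aggregating (R2): 25.9584% + 6.5026% + 11% = 43.461%.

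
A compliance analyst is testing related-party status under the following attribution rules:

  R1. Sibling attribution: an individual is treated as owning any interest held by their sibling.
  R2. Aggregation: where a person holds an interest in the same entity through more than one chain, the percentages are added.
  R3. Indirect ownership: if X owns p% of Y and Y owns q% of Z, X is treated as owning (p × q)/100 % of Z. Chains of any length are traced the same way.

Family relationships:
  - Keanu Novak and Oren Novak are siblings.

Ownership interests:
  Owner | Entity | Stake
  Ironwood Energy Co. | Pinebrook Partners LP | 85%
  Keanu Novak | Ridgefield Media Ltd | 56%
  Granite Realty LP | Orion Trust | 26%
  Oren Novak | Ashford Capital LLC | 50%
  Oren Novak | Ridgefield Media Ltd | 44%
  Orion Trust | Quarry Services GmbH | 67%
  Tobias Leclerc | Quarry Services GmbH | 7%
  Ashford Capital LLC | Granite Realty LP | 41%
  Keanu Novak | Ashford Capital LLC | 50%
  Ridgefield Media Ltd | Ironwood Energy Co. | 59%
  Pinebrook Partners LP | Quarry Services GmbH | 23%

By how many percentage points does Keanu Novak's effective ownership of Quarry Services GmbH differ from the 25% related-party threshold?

6.3233

By sibling attribution (R1), Keanu Novak is treated as also owning Oren Novak's interest in Ridgefield Media Ltd, giving 56% + 44% = 100%.
By sibling attribution (R1), Keanu Novak is treated as also owning Oren Novak's interest in Ashford Capital LLC, giving 50% + 50% = 100%.
Chain via Ridgefield Media Ltd → Ironwood Energy Co. → Pinebrook Partners LP (R3): 100% × 59% × 85% × 23% = 11.5345% of Quarry Services GmbH.
Chain via Ashford Capital LLC → Granite Realty LP → Orion Trust (R3): 100% × 41% × 26% × 67% = 7.1422% of Quarry Services GmbH.
Aggregating (R2): 11.5345% + 7.1422% = 18.6767%.
18.6767% falls short of the 25% threshold by 6.3233 percentage points.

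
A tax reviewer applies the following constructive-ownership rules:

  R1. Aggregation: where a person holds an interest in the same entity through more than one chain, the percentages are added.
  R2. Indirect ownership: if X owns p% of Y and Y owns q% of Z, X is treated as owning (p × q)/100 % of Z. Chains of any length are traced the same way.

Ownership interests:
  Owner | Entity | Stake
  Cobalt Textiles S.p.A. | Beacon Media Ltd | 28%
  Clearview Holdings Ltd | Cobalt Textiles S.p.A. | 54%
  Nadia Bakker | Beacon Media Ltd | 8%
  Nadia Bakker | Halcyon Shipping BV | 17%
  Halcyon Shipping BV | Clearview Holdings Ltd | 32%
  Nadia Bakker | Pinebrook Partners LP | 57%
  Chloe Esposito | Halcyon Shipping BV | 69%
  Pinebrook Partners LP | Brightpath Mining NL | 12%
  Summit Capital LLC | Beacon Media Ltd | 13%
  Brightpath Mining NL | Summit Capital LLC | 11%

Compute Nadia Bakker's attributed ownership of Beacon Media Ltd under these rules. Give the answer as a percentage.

8.92034%

Chain via Halcyon Shipping BV → Clearview Holdings Ltd → Cobalt Textiles S.p.A. (R2): 17% × 32% × 54% × 28% = 0.822528% of Beacon Media Ltd.
Chain via Pinebrook Partners LP → Brightpath Mining NL → Summit Capital LLC (R2): 57% × 12% × 11% × 13% = 0.097812% of Beacon Media Ltd.
Direct interest in Beacon Media Ltd: 8%.
Aggregating (R1): 0.822528% + 0.097812% + 8% = 8.92034%.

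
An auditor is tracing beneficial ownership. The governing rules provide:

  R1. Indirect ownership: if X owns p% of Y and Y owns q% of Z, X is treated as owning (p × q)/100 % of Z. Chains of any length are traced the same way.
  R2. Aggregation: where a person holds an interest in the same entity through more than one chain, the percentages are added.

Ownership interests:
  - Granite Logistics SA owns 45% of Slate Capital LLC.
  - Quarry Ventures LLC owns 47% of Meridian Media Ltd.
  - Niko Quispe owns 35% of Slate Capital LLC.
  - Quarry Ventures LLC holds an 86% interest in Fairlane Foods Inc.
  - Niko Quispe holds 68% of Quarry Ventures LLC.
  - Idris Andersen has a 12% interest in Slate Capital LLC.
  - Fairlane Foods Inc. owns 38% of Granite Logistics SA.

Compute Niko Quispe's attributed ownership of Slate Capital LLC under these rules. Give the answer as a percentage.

Chain via Quarry Ventures LLC → Fairlane Foods Inc. → Granite Logistics SA (R1): 68% × 86% × 38% × 45% = 10.00008% of Slate Capital LLC.
Direct interest in Slate Capital LLC: 35%.
Aggregating (R2): 10.00008% + 35% = 45.00008%.

45.00008%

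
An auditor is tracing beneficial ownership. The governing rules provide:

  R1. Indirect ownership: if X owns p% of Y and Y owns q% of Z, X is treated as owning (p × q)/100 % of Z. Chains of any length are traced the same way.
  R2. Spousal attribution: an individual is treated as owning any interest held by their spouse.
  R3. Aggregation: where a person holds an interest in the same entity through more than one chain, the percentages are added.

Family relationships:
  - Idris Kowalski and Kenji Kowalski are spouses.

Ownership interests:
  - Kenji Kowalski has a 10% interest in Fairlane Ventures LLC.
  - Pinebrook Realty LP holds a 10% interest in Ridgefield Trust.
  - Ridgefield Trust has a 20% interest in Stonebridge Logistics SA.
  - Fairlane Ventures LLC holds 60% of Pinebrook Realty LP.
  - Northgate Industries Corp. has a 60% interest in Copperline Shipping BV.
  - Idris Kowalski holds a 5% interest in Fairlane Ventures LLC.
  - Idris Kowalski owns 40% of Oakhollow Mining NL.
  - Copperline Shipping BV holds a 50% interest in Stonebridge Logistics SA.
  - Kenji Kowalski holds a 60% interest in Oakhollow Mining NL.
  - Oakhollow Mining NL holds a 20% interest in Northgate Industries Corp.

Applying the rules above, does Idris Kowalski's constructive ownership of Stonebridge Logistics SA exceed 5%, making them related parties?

Yes

By spousal attribution (R2), Idris Kowalski is treated as also owning Kenji Kowalski's interest in Fairlane Ventures LLC, giving 5% + 10% = 15%.
By spousal attribution (R2), Idris Kowalski is treated as also owning Kenji Kowalski's interest in Oakhollow Mining NL, giving 40% + 60% = 100%.
Chain via Fairlane Ventures LLC → Pinebrook Realty LP → Ridgefield Trust (R1): 15% × 60% × 10% × 20% = 0.18% of Stonebridge Logistics SA.
Chain via Oakhollow Mining NL → Northgate Industries Corp. → Copperline Shipping BV (R1): 100% × 20% × 60% × 50% = 6% of Stonebridge Logistics SA.
Aggregating (R3): 0.18% + 6% = 6.18%.
6.18% exceeds the 5% threshold, so Idris is a related party to Stonebridge Logistics SA.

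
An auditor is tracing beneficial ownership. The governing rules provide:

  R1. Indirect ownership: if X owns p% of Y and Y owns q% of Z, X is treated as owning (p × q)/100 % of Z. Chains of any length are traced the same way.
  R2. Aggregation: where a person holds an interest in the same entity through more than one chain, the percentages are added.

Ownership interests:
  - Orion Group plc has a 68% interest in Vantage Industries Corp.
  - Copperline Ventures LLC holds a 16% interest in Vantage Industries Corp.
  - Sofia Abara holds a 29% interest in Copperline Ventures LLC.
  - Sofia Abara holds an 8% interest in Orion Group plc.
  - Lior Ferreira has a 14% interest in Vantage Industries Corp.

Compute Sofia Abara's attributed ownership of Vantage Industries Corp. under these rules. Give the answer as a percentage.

Chain via Copperline Ventures LLC (R1): 29% × 16% = 4.64% of Vantage Industries Corp.
Chain via Orion Group plc (R1): 8% × 68% = 5.44% of Vantage Industries Corp.
Aggregating (R2): 4.64% + 5.44% = 10.08%.

10.08%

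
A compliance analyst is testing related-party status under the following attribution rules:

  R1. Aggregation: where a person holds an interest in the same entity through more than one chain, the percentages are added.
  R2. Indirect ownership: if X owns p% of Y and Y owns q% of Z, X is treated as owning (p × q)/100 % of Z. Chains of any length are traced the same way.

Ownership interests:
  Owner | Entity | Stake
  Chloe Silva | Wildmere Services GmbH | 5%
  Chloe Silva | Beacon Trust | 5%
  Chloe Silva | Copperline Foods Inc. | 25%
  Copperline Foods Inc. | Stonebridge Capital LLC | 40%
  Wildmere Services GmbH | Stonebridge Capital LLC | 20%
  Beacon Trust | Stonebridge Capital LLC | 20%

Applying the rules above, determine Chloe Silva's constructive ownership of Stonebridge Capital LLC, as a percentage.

Chain via Beacon Trust (R2): 5% × 20% = 1% of Stonebridge Capital LLC.
Chain via Copperline Foods Inc. (R2): 25% × 40% = 10% of Stonebridge Capital LLC.
Chain via Wildmere Services GmbH (R2): 5% × 20% = 1% of Stonebridge Capital LLC.
Aggregating (R1): 1% + 10% + 1% = 12%.

12%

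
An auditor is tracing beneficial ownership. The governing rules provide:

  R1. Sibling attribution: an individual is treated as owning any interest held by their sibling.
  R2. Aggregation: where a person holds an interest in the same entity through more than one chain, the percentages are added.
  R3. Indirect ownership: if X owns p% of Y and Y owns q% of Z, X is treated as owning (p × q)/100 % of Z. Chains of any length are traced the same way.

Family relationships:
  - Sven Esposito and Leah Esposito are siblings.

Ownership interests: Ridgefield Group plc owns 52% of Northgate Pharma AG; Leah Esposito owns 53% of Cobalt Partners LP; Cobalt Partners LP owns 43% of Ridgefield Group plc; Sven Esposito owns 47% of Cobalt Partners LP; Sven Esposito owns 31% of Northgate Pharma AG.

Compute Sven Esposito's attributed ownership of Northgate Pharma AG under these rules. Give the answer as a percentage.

53.36%

By sibling attribution (R1), Sven Esposito is treated as also owning Leah Esposito's interest in Cobalt Partners LP, giving 47% + 53% = 100%.
Chain via Cobalt Partners LP → Ridgefield Group plc (R3): 100% × 43% × 52% = 22.36% of Northgate Pharma AG.
Direct interest in Northgate Pharma AG: 31%.
Aggregating (R2): 22.36% + 31% = 53.36%.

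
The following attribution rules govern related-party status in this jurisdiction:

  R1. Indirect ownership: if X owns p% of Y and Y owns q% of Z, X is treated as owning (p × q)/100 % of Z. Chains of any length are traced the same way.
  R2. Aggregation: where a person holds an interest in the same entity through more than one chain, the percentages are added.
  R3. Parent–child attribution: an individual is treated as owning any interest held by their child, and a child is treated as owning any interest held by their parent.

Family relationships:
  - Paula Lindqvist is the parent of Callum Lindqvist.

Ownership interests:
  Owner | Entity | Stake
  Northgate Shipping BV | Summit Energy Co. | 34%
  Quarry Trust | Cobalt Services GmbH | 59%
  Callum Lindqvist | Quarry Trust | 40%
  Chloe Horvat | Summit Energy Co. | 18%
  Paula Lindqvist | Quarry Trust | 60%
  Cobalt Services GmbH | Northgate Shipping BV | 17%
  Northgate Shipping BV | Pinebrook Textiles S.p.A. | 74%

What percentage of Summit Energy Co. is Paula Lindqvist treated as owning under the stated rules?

3.4102%

By parent–child attribution (R3), Paula Lindqvist is treated as also owning Callum Lindqvist's interest in Quarry Trust, giving 60% + 40% = 100%.
Chain via Quarry Trust → Cobalt Services GmbH → Northgate Shipping BV (R1): 100% × 59% × 17% × 34% = 3.4102% of Summit Energy Co.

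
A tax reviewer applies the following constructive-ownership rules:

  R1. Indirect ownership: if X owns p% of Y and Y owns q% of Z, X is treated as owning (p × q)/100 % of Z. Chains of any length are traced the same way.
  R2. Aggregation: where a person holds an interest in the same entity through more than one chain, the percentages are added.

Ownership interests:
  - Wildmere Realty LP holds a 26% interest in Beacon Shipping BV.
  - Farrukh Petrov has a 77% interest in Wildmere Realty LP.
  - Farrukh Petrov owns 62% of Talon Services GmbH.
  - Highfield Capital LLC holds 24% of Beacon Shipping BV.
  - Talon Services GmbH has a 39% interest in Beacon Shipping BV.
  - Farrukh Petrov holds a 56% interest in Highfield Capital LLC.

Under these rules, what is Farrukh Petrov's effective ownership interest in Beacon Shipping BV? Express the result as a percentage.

Chain via Wildmere Realty LP (R1): 77% × 26% = 20.02% of Beacon Shipping BV.
Chain via Talon Services GmbH (R1): 62% × 39% = 24.18% of Beacon Shipping BV.
Chain via Highfield Capital LLC (R1): 56% × 24% = 13.44% of Beacon Shipping BV.
Aggregating (R2): 20.02% + 24.18% + 13.44% = 57.64%.

57.64%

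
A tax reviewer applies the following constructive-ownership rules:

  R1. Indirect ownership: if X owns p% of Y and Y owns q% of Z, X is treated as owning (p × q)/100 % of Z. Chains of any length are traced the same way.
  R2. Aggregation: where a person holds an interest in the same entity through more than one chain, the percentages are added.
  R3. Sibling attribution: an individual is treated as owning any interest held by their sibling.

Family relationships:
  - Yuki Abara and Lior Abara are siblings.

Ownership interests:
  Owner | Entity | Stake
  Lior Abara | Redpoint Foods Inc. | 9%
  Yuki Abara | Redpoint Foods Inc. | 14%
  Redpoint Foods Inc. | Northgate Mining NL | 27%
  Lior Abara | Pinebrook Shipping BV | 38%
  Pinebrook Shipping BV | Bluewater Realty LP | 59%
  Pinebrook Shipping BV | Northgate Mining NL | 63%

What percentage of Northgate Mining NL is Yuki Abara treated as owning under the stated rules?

By sibling attribution (R3), Yuki Abara is treated as also owning Lior Abara's interest in Redpoint Foods Inc, giving 14% + 9% = 23%.
By sibling attribution (R3), Yuki Abara is treated as owning Lior Abara's 38% interest in Pinebrook Shipping BV.
Chain via Redpoint Foods Inc. (R1): 23% × 27% = 6.21% of Northgate Mining NL.
Chain via Pinebrook Shipping BV (R1): 38% × 63% = 23.94% of Northgate Mining NL.
Aggregating (R2): 6.21% + 23.94% = 30.15%.

30.15%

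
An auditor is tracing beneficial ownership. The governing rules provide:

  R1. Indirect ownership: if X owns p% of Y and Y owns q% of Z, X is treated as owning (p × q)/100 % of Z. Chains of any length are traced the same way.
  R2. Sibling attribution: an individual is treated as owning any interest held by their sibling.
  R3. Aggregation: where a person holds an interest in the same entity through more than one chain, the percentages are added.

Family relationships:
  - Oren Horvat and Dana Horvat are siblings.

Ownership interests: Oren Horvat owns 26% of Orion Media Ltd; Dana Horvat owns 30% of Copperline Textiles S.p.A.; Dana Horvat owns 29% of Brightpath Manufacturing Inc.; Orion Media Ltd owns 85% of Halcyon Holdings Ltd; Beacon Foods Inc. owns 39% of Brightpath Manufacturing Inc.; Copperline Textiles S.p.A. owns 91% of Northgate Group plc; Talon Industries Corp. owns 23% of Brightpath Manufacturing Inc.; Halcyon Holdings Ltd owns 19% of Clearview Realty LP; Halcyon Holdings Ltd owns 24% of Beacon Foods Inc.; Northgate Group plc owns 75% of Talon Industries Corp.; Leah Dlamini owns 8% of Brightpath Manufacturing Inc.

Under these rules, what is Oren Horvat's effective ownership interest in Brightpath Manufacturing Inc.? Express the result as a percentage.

35.77781%

By sibling attribution (R2), Oren Horvat is treated as owning Dana Horvat's 30% interest in Copperline Textiles S.p.A.
By sibling attribution (R2), Oren Horvat is treated as owning Dana Horvat's 29% interest in Brightpath Manufacturing Inc.
Chain via Orion Media Ltd → Halcyon Holdings Ltd → Beacon Foods Inc. (R1): 26% × 85% × 24% × 39% = 2.06856% of Brightpath Manufacturing Inc.
Chain via Copperline Textiles S.p.A. → Northgate Group plc → Talon Industries Corp. (R1): 30% × 91% × 75% × 23% = 4.70925% of Brightpath Manufacturing Inc.
Direct interest in Brightpath Manufacturing Inc: 29%.
Aggregating (R3): 2.06856% + 4.70925% + 29% = 35.77781%.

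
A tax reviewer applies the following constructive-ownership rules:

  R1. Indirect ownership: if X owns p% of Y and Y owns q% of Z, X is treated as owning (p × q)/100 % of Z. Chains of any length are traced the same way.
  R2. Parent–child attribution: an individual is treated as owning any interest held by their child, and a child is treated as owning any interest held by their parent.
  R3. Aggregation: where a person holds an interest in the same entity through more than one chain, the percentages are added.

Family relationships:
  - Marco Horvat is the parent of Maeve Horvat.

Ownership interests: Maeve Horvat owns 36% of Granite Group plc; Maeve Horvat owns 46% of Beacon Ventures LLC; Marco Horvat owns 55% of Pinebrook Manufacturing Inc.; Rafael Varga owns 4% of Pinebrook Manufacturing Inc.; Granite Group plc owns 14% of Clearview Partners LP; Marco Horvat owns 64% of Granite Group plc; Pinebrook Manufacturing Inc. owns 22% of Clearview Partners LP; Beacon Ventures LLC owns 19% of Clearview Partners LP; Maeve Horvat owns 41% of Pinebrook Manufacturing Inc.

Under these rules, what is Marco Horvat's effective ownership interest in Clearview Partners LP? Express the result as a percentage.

By parent–child attribution (R2), Marco Horvat is treated as also owning Maeve Horvat's interest in Pinebrook Manufacturing Inc, giving 55% + 41% = 96%.
By parent–child attribution (R2), Marco Horvat is treated as also owning Maeve Horvat's interest in Granite Group plc, giving 64% + 36% = 100%.
By parent–child attribution (R2), Marco Horvat is treated as owning Maeve Horvat's 46% interest in Beacon Ventures LLC.
Chain via Pinebrook Manufacturing Inc. (R1): 96% × 22% = 21.12% of Clearview Partners LP.
Chain via Granite Group plc (R1): 100% × 14% = 14% of Clearview Partners LP.
Chain via Beacon Ventures LLC (R1): 46% × 19% = 8.74% of Clearview Partners LP.
Aggregating (R3): 21.12% + 14% + 8.74% = 43.86%.

43.86%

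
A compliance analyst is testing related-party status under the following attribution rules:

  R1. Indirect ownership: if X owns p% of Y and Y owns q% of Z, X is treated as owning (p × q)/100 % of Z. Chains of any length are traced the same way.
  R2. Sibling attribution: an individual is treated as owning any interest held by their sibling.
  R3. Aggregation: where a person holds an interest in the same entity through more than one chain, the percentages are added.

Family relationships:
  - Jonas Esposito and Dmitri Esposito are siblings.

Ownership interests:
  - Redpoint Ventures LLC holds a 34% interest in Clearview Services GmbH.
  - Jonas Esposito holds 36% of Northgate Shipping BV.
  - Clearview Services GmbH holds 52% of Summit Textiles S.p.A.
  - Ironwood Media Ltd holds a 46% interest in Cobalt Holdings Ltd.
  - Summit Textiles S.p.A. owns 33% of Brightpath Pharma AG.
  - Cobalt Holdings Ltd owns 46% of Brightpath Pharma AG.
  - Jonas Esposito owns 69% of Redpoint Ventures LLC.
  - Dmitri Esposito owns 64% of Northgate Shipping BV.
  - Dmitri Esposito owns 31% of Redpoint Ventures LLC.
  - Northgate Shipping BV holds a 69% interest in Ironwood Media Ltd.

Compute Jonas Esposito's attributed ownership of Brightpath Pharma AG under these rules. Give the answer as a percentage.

20.4348%

By sibling attribution (R2), Jonas Esposito is treated as also owning Dmitri Esposito's interest in Northgate Shipping BV, giving 36% + 64% = 100%.
By sibling attribution (R2), Jonas Esposito is treated as also owning Dmitri Esposito's interest in Redpoint Ventures LLC, giving 69% + 31% = 100%.
Chain via Northgate Shipping BV → Ironwood Media Ltd → Cobalt Holdings Ltd (R1): 100% × 69% × 46% × 46% = 14.6004% of Brightpath Pharma AG.
Chain via Redpoint Ventures LLC → Clearview Services GmbH → Summit Textiles S.p.A. (R1): 100% × 34% × 52% × 33% = 5.8344% of Brightpath Pharma AG.
Aggregating (R3): 14.6004% + 5.8344% = 20.4348%.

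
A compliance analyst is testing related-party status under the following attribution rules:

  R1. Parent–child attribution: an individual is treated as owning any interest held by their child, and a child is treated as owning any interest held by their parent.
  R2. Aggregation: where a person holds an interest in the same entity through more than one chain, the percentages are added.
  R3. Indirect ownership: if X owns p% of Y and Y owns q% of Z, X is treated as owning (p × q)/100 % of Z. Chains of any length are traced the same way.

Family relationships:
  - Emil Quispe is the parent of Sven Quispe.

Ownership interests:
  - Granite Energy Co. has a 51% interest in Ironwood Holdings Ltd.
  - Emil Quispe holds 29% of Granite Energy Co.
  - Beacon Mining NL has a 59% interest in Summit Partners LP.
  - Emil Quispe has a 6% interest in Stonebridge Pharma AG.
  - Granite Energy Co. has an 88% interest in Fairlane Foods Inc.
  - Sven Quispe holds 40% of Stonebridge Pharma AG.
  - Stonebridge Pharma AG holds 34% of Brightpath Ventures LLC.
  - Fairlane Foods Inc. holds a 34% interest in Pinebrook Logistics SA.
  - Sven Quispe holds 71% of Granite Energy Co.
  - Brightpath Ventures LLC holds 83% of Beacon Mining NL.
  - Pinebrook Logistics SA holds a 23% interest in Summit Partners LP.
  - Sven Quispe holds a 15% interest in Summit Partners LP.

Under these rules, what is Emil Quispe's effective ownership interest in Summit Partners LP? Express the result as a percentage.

29.540508%

By parent–child attribution (R1), Emil Quispe is treated as also owning Sven Quispe's interest in Stonebridge Pharma AG, giving 6% + 40% = 46%.
By parent–child attribution (R1), Emil Quispe is treated as also owning Sven Quispe's interest in Granite Energy Co, giving 29% + 71% = 100%.
By parent–child attribution (R1), Emil Quispe is treated as owning Sven Quispe's 15% interest in Summit Partners LP.
Chain via Stonebridge Pharma AG → Brightpath Ventures LLC → Beacon Mining NL (R3): 46% × 34% × 83% × 59% = 7.658908% of Summit Partners LP.
Chain via Granite Energy Co. → Fairlane Foods Inc. → Pinebrook Logistics SA (R3): 100% × 88% × 34% × 23% = 6.8816% of Summit Partners LP.
Direct interest in Summit Partners LP: 15%.
Aggregating (R2): 7.658908% + 6.8816% + 15% = 29.540508%.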